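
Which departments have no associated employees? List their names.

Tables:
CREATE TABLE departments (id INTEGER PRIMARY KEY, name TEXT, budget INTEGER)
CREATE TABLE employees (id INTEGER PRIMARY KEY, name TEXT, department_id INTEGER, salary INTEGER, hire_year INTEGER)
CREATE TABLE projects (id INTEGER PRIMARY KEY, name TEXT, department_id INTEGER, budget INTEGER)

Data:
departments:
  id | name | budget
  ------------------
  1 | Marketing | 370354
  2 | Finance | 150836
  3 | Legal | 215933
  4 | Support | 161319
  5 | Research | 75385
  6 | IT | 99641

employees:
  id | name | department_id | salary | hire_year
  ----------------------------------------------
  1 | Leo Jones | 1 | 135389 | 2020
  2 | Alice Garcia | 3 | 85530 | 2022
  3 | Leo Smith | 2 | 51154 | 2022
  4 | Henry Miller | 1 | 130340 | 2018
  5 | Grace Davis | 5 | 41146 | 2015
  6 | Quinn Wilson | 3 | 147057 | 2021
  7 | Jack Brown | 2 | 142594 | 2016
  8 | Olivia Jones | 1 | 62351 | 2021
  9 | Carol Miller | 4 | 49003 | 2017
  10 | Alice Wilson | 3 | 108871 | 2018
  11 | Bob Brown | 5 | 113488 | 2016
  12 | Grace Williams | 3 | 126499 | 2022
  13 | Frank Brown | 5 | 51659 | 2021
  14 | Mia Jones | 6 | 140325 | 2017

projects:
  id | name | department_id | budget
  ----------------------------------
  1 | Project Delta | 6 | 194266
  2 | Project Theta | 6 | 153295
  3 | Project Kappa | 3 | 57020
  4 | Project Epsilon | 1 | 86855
SELECT p.name FROM departments p LEFT JOIN employees c ON c.department_id = p.id WHERE c.id IS NULL

Execution result:
(no rows)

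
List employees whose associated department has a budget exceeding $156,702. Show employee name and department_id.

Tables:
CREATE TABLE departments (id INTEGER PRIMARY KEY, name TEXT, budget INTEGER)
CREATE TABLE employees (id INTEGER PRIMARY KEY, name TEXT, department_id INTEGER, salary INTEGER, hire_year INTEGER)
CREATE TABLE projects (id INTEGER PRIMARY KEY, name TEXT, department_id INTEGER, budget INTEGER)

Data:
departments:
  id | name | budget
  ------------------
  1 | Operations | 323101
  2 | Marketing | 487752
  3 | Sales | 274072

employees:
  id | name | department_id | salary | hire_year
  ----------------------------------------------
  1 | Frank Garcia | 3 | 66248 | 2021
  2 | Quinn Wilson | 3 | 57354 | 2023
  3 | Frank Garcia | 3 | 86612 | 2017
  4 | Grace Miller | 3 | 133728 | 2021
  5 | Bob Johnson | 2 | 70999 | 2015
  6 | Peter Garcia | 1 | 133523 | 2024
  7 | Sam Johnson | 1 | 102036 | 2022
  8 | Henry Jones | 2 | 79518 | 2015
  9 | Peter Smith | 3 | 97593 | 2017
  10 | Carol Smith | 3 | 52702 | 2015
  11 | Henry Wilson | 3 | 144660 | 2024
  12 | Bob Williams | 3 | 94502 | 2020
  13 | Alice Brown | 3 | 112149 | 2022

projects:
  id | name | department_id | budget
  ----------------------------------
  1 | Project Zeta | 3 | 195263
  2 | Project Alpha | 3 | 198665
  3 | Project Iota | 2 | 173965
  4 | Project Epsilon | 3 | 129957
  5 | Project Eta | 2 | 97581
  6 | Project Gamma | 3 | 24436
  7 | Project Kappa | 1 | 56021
SELECT name, department_id FROM employees WHERE department_id IN (SELECT id FROM departments WHERE budget > 156702)

Execution result:
name | department_id
Frank Garcia | 3
Quinn Wilson | 3
Frank Garcia | 3
Grace Miller | 3
Bob Johnson | 2
Peter Garcia | 1
Sam Johnson | 1
Henry Jones | 2
Peter Smith | 3
Carol Smith | 3
Henry Wilson | 3
Bob Williams | 3
Alice Brown | 3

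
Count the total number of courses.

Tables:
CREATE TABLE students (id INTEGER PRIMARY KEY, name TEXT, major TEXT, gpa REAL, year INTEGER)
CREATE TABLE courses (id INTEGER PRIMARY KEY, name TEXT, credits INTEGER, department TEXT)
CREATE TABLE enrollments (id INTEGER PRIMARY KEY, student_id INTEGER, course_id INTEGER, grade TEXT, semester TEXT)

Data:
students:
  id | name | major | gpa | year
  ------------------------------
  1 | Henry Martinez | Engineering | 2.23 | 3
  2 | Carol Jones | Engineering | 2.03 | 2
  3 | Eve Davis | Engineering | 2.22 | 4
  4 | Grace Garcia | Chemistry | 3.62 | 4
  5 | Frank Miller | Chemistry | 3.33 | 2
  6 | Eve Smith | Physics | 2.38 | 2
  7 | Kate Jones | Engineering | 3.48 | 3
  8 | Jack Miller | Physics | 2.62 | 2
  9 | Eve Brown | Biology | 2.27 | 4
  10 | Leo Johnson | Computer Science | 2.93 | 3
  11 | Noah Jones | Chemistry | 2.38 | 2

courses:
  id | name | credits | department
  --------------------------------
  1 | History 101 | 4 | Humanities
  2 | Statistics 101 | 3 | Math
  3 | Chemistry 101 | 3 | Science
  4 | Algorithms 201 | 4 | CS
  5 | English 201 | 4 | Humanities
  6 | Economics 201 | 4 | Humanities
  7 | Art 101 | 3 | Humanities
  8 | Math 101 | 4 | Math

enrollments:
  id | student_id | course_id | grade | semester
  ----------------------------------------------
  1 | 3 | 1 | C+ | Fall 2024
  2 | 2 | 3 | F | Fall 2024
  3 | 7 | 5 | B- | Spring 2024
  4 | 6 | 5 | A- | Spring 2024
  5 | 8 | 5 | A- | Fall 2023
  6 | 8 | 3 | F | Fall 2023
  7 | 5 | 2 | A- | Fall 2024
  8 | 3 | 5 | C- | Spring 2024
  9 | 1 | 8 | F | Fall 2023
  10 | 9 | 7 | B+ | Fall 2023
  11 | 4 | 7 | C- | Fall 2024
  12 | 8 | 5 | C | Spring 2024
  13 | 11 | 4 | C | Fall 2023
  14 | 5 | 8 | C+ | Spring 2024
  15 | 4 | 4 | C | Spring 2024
SELECT COUNT(*) FROM courses

Execution result:
8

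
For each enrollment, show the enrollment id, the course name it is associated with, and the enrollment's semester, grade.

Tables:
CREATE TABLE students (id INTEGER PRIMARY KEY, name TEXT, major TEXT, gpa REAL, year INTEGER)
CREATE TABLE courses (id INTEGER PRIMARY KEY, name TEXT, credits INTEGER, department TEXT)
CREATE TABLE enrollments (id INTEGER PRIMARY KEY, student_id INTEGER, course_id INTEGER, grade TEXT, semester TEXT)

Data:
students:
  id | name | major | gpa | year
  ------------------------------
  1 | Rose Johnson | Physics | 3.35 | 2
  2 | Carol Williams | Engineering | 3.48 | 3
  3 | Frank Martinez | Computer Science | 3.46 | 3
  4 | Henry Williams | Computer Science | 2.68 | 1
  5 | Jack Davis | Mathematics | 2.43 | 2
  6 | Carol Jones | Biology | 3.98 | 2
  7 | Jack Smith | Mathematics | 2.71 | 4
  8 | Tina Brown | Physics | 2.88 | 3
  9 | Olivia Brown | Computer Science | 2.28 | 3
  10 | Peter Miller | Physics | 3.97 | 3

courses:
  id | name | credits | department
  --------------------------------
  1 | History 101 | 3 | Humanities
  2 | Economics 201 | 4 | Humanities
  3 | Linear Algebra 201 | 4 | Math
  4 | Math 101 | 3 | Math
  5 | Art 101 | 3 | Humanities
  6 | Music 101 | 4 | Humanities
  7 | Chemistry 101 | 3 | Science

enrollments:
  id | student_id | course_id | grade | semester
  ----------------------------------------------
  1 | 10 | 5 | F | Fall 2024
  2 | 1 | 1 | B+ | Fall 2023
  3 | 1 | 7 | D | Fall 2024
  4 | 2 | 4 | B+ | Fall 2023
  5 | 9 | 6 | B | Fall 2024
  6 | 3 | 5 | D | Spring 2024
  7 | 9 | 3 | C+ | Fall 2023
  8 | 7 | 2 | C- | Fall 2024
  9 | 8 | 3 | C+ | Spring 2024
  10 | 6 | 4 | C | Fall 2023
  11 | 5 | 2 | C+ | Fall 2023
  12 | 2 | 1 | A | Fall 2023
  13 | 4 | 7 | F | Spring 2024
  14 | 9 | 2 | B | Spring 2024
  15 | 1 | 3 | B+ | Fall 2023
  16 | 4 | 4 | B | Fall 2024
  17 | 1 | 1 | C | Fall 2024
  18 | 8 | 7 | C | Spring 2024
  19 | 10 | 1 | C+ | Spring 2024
SELECT c.id, p.name AS course, c.semester, c.grade FROM enrollments c JOIN courses p ON c.course_id = p.id

Execution result:
id | course | semester | grade
1 | Art 101 | Fall 2024 | F
2 | History 101 | Fall 2023 | B+
3 | Chemistry 101 | Fall 2024 | D
4 | Math 101 | Fall 2023 | B+
5 | Music 101 | Fall 2024 | B
6 | Art 101 | Spring 2024 | D
7 | Linear Algebra 201 | Fall 2023 | C+
8 | Economics 201 | Fall 2024 | C-
9 | Linear Algebra 201 | Spring 2024 | C+
10 | Math 101 | Fall 2023 | C
11 | Economics 201 | Fall 2023 | C+
12 | History 101 | Fall 2023 | A
13 | Chemistry 101 | Spring 2024 | F
14 | Economics 201 | Spring 2024 | B
15 | Linear Algebra 201 | Fall 2023 | B+
16 | Math 101 | Fall 2024 | B
17 | History 101 | Fall 2024 | C
18 | Chemistry 101 | Spring 2024 | C
19 | History 101 | Spring 2024 | C+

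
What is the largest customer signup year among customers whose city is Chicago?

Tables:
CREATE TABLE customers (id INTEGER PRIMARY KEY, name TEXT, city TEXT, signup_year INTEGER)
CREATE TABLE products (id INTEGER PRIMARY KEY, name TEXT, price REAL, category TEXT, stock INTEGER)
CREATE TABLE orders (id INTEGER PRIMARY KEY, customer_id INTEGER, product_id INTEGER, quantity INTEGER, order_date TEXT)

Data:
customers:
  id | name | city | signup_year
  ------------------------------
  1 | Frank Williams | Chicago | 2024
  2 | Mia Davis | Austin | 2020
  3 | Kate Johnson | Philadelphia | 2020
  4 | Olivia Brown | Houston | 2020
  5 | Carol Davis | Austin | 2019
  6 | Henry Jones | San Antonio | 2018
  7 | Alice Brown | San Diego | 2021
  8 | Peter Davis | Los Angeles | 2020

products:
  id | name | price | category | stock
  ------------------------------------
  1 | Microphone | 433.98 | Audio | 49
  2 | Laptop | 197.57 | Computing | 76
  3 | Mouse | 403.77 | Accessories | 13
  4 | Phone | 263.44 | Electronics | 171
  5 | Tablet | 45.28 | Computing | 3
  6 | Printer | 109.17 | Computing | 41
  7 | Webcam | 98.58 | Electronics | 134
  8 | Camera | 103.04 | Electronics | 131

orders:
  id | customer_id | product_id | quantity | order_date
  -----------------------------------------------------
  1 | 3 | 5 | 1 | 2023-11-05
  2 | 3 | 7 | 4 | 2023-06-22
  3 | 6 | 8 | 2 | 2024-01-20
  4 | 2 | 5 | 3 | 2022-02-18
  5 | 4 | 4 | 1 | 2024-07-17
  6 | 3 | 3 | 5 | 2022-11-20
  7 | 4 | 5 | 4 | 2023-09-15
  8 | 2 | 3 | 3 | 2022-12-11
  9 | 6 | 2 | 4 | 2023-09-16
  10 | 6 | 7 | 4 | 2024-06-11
SELECT MAX(signup_year) FROM customers WHERE city = 'Chicago'

Execution result:
2024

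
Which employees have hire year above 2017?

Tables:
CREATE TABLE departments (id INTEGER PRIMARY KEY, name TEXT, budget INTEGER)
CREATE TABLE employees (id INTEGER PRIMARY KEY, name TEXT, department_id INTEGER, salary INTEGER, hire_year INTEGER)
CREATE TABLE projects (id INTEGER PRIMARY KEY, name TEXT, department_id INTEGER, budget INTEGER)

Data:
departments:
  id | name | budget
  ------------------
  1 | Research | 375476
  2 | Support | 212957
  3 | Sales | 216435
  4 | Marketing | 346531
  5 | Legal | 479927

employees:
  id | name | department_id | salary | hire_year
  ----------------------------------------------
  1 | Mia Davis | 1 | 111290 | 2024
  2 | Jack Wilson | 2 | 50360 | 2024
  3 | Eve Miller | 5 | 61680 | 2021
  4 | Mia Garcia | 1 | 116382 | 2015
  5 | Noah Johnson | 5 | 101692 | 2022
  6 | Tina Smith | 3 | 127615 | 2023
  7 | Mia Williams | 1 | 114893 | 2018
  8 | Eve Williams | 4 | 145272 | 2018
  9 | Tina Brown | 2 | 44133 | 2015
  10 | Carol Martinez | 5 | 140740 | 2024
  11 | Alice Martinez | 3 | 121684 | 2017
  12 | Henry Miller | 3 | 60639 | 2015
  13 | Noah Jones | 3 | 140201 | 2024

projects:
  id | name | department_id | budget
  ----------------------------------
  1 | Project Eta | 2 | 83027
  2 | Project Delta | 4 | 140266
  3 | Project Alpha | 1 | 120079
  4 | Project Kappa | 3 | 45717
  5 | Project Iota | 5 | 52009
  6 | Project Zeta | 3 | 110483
SELECT name, hire_year FROM employees WHERE hire_year > 2017

Execution result:
name | hire_year
Mia Davis | 2024
Jack Wilson | 2024
Eve Miller | 2021
Noah Johnson | 2022
Tina Smith | 2023
Mia Williams | 2018
Eve Williams | 2018
Carol Martinez | 2024
Noah Jones | 2024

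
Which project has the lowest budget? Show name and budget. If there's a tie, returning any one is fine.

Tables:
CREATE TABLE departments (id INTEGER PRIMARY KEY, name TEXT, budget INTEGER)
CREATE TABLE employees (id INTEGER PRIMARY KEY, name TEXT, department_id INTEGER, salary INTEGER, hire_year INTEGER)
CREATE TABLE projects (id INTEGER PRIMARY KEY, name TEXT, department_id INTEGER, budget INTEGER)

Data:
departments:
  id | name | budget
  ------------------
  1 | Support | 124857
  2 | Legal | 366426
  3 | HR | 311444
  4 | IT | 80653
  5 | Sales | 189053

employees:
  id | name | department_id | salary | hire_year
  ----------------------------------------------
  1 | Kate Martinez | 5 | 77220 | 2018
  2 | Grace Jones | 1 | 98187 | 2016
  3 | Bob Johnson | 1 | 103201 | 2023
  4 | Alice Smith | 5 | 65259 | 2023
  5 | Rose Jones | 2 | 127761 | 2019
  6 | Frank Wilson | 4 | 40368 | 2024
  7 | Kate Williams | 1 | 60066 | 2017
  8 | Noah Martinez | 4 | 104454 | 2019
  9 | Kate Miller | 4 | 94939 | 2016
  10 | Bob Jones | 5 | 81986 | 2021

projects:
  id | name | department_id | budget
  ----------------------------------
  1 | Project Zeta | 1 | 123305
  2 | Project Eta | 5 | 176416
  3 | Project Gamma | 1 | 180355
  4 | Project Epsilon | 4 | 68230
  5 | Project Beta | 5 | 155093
SELECT name, budget FROM projects ORDER BY budget ASC LIMIT 1

Execution result:
name | budget
Project Epsilon | 68230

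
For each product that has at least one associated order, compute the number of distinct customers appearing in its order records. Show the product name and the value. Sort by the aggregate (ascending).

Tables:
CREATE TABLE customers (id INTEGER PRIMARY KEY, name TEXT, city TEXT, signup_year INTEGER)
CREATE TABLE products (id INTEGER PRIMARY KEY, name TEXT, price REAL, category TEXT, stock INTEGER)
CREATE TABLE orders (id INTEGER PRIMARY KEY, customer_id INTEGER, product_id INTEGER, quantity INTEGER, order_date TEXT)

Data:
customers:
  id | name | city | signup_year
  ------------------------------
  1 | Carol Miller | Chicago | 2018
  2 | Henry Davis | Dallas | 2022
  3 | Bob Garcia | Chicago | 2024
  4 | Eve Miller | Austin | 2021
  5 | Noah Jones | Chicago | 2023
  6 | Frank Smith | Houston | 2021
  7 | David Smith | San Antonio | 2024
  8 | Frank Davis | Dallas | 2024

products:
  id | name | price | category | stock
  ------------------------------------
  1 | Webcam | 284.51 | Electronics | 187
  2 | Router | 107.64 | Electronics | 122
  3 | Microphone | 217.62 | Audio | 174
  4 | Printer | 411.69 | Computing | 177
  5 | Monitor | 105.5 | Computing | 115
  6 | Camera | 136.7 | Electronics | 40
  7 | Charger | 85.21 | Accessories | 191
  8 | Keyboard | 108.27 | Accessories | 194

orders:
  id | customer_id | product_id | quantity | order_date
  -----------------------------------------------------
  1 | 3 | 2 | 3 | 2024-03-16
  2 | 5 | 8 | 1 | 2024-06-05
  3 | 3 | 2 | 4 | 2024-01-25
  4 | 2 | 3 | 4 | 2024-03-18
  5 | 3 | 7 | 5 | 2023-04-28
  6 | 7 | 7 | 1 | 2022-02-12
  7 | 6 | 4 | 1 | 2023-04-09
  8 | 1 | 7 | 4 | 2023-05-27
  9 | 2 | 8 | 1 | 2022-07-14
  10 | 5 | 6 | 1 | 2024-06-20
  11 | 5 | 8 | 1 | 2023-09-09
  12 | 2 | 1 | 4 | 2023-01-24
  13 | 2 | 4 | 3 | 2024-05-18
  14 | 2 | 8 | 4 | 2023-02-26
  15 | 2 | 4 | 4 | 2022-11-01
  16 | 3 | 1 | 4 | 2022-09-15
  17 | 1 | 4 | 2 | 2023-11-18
SELECT p.name, COUNT(DISTINCT c.customer_id) AS distinct_customer_count FROM orders c JOIN products p ON c.product_id = p.id GROUP BY p.id, p.name ORDER BY distinct_customer_count ASC

Execution result:
name | distinct_customer_count
Router | 1
Microphone | 1
Camera | 1
Webcam | 2
Keyboard | 2
Printer | 3
Charger | 3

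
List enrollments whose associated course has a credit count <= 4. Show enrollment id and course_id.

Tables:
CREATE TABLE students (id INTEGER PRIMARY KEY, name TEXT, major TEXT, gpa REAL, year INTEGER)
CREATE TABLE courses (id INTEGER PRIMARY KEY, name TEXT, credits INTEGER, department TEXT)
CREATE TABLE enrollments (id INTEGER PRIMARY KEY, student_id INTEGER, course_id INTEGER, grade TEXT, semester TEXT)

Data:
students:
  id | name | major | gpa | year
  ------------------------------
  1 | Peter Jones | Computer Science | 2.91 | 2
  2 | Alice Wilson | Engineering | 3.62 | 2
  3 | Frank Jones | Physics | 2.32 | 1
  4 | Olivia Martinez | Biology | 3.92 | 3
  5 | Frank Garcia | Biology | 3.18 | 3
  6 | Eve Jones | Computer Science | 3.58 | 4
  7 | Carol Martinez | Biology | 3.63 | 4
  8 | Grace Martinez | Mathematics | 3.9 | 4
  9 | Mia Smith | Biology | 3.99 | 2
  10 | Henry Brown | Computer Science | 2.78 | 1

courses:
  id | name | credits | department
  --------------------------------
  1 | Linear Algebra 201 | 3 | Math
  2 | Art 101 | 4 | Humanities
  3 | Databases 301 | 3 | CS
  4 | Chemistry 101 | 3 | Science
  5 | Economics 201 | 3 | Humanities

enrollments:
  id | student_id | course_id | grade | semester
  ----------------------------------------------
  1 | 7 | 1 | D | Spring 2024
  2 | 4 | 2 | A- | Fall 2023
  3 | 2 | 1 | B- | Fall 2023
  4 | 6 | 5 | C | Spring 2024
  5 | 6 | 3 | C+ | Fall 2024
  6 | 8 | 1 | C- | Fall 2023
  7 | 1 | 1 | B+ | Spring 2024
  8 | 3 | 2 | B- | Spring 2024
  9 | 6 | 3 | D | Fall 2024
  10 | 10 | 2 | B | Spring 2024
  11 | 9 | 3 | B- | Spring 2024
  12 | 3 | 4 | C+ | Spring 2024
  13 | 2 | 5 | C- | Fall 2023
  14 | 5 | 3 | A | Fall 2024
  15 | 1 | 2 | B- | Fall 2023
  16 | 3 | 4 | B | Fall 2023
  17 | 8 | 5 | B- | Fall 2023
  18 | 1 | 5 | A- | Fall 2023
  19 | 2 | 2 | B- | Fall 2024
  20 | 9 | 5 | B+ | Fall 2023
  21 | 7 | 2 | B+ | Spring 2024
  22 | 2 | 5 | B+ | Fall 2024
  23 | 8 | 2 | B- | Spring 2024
SELECT id, course_id FROM enrollments WHERE course_id IN (SELECT id FROM courses WHERE credits <= 4)

Execution result:
id | course_id
1 | 1
2 | 2
3 | 1
4 | 5
5 | 3
6 | 1
7 | 1
8 | 2
9 | 3
10 | 2
11 | 3
12 | 4
13 | 5
14 | 3
15 | 2
16 | 4
17 | 5
18 | 5
19 | 2
20 | 5
21 | 2
22 | 5
23 | 2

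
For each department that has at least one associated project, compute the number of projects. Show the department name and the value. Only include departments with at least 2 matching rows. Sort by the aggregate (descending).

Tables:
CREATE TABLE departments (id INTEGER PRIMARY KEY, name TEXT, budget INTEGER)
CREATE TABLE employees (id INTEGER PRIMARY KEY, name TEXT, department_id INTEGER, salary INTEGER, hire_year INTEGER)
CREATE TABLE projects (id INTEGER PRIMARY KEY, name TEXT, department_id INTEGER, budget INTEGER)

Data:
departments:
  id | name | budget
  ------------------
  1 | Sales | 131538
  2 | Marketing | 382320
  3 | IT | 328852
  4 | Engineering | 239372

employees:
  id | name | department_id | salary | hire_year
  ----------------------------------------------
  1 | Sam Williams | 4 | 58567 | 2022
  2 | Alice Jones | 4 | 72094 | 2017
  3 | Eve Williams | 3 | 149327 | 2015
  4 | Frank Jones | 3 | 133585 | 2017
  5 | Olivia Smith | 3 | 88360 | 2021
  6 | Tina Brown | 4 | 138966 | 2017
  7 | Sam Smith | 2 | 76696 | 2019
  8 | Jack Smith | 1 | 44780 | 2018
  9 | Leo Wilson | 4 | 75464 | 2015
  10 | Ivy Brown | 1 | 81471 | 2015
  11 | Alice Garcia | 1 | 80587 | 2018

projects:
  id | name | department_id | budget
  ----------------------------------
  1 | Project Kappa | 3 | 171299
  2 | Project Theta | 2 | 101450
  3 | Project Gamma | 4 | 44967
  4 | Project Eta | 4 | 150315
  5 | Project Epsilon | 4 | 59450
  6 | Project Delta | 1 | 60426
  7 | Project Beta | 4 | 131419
SELECT p.name, COUNT(*) AS n FROM projects c JOIN departments p ON c.department_id = p.id GROUP BY p.id, p.name HAVING COUNT(*) >= 2 ORDER BY n DESC

Execution result:
name | n
Engineering | 4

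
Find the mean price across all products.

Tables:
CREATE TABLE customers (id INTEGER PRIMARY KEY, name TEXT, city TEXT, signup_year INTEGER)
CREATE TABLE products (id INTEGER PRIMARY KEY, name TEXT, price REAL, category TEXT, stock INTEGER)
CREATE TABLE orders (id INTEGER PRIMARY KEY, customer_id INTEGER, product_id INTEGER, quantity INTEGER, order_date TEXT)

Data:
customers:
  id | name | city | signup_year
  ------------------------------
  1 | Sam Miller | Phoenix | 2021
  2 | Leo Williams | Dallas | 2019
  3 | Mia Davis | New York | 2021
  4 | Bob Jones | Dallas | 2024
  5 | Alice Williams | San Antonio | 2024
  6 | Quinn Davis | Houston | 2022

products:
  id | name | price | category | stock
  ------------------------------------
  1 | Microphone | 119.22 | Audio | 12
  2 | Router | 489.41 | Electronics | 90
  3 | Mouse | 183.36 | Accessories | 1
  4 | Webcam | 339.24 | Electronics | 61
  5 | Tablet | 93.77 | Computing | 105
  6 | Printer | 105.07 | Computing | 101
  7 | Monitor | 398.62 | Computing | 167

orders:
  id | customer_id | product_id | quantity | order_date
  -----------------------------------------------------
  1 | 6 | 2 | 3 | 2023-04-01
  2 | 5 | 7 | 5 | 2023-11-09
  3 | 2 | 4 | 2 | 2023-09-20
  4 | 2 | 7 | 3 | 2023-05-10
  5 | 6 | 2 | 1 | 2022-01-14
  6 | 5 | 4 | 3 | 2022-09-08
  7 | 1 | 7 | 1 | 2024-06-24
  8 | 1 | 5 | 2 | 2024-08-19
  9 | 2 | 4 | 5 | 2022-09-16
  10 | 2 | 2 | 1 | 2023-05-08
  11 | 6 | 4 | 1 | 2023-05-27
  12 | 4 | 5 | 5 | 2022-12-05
SELECT AVG(price) FROM products

Execution result:
246.96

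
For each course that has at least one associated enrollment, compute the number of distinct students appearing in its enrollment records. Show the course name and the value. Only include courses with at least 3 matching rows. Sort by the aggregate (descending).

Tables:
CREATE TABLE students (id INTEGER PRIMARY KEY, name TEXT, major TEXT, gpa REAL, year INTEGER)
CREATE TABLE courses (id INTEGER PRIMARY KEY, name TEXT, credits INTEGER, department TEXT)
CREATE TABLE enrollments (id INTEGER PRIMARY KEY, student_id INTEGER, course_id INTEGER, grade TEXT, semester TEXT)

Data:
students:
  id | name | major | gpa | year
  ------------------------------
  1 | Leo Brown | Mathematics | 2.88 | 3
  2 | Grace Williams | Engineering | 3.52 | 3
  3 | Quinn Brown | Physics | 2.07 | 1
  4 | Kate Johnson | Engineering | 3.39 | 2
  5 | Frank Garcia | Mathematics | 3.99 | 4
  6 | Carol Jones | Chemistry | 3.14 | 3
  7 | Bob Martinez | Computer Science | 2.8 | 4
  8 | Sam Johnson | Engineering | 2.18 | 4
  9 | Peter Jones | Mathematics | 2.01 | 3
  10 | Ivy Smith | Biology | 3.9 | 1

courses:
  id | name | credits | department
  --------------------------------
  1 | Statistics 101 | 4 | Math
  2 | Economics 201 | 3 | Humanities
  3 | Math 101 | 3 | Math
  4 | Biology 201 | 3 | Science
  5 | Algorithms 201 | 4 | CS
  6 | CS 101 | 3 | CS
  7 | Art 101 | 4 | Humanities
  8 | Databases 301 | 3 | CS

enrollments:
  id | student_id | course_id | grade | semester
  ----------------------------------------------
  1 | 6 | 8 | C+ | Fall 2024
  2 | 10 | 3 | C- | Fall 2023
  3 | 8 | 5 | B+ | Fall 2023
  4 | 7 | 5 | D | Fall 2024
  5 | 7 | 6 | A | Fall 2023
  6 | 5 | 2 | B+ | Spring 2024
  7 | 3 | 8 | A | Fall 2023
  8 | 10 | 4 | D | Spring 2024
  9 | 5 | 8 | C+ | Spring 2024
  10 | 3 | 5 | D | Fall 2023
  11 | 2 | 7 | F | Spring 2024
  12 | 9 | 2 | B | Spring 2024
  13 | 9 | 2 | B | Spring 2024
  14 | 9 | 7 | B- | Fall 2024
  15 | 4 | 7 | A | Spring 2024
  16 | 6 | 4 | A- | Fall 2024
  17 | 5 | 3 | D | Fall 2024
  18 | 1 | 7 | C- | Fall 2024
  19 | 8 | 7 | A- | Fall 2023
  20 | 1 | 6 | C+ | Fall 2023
SELECT p.name, COUNT(DISTINCT c.student_id) AS distinct_student_count FROM enrollments c JOIN courses p ON c.course_id = p.id GROUP BY p.id, p.name HAVING COUNT(*) >= 3 ORDER BY distinct_student_count DESC

Execution result:
name | distinct_student_count
Art 101 | 5
Algorithms 201 | 3
Databases 301 | 3
Economics 201 | 2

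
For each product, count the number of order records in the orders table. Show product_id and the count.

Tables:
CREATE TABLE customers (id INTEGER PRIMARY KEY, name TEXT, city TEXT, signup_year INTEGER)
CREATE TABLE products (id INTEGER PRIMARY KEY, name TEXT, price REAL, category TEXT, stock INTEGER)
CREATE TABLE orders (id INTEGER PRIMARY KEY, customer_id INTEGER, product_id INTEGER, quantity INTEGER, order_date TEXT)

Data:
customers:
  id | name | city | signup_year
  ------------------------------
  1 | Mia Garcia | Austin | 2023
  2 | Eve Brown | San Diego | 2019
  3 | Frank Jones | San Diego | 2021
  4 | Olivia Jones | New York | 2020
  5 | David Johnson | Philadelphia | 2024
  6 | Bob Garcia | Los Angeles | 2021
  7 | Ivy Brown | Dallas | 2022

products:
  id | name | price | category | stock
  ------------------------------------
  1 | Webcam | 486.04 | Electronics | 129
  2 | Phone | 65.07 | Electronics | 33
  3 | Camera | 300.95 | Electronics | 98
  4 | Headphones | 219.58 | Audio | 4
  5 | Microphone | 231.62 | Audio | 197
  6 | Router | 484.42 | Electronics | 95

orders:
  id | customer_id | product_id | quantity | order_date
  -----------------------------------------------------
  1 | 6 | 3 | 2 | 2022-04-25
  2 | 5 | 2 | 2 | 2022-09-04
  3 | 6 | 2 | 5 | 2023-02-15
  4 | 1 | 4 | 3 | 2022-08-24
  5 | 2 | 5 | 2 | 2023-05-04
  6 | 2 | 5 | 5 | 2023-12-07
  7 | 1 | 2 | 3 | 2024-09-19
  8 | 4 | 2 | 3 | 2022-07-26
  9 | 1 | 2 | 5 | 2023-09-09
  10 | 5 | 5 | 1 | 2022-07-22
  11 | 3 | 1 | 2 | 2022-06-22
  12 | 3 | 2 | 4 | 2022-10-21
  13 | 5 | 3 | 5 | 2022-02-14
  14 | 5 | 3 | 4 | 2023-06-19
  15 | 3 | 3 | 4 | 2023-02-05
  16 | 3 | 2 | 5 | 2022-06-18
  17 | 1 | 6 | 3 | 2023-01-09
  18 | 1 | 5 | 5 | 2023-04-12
SELECT product_id, COUNT(*) AS order_count FROM orders GROUP BY product_id

Execution result:
product_id | order_count
1 | 1
2 | 7
3 | 4
4 | 1
5 | 4
6 | 1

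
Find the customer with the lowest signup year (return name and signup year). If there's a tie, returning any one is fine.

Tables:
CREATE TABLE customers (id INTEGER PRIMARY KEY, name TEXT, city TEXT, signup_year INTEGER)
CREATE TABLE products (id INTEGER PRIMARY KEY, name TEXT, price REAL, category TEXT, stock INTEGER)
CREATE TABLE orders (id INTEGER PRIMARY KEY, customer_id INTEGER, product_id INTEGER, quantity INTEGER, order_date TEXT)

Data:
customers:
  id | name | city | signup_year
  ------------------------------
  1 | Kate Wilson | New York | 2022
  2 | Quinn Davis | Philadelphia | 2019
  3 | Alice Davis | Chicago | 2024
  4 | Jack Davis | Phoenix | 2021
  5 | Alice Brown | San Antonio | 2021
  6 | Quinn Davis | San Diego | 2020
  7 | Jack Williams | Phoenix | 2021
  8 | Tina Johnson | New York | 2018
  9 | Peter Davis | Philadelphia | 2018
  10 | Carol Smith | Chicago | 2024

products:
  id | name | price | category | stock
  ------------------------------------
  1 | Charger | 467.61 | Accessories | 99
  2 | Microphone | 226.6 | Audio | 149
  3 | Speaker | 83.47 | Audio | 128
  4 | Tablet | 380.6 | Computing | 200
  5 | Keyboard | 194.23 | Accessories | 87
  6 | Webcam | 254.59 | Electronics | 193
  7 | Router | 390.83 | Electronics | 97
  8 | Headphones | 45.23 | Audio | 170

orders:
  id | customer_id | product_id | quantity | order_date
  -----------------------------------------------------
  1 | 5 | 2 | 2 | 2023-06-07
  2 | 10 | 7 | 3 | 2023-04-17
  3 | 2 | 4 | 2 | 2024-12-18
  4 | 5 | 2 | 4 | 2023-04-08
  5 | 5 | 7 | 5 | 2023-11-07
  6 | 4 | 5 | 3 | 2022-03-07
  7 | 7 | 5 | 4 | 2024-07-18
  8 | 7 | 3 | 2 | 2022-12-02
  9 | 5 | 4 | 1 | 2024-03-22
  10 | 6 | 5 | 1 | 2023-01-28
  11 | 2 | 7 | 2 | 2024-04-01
SELECT name, signup_year FROM customers ORDER BY signup_year ASC LIMIT 1

Execution result:
name | signup_year
Tina Johnson | 2018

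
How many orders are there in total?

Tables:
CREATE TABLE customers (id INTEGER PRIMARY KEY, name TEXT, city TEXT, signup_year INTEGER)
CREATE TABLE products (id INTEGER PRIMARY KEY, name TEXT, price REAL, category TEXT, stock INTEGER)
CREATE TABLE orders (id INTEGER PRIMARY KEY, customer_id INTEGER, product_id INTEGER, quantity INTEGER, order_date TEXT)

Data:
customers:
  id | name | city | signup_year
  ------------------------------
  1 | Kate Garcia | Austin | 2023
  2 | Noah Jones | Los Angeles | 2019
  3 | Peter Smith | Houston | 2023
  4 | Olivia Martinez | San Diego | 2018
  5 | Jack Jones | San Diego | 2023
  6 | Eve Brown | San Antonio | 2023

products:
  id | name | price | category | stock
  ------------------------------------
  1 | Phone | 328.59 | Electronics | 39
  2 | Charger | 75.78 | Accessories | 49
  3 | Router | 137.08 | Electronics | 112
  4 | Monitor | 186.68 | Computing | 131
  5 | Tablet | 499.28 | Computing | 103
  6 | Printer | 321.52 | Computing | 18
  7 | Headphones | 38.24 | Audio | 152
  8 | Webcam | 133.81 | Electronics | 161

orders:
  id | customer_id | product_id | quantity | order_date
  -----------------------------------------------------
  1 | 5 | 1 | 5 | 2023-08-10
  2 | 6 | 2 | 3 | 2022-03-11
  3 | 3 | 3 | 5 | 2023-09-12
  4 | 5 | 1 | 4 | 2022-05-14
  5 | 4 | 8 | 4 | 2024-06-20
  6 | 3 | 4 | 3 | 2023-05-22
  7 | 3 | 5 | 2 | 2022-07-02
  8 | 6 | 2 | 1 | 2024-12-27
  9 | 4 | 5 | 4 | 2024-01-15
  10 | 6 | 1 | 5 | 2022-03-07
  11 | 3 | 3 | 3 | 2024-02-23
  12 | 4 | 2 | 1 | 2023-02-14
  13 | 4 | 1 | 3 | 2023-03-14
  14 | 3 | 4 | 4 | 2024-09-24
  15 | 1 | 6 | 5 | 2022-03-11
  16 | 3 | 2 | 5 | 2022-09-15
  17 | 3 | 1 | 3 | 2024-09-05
SELECT COUNT(*) FROM orders

Execution result:
17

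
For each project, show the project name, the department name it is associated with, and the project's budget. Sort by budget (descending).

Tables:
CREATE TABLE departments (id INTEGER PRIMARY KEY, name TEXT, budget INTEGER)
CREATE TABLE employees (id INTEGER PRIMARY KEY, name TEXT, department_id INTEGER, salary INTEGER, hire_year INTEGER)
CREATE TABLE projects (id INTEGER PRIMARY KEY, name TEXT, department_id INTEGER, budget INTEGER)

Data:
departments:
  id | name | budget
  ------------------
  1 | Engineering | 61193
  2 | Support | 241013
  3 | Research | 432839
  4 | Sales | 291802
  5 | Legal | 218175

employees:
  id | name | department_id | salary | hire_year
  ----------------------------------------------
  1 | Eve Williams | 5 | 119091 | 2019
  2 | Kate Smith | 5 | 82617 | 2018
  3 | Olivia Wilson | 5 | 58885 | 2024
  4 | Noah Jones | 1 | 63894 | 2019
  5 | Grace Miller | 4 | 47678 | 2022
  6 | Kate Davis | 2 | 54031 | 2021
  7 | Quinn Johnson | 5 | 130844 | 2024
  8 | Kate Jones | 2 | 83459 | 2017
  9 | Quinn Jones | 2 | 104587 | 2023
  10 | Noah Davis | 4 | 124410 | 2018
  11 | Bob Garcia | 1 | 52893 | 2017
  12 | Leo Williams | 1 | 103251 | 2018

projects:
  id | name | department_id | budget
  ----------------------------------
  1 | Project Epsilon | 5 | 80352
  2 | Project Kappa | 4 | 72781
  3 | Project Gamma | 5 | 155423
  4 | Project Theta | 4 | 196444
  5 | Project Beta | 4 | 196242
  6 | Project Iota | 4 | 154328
SELECT c.name, p.name AS department, c.budget FROM projects c JOIN departments p ON c.department_id = p.id ORDER BY c.budget DESC

Execution result:
name | department | budget
Project Theta | Sales | 196444
Project Beta | Sales | 196242
Project Gamma | Legal | 155423
Project Iota | Sales | 154328
Project Epsilon | Legal | 80352
Project Kappa | Sales | 72781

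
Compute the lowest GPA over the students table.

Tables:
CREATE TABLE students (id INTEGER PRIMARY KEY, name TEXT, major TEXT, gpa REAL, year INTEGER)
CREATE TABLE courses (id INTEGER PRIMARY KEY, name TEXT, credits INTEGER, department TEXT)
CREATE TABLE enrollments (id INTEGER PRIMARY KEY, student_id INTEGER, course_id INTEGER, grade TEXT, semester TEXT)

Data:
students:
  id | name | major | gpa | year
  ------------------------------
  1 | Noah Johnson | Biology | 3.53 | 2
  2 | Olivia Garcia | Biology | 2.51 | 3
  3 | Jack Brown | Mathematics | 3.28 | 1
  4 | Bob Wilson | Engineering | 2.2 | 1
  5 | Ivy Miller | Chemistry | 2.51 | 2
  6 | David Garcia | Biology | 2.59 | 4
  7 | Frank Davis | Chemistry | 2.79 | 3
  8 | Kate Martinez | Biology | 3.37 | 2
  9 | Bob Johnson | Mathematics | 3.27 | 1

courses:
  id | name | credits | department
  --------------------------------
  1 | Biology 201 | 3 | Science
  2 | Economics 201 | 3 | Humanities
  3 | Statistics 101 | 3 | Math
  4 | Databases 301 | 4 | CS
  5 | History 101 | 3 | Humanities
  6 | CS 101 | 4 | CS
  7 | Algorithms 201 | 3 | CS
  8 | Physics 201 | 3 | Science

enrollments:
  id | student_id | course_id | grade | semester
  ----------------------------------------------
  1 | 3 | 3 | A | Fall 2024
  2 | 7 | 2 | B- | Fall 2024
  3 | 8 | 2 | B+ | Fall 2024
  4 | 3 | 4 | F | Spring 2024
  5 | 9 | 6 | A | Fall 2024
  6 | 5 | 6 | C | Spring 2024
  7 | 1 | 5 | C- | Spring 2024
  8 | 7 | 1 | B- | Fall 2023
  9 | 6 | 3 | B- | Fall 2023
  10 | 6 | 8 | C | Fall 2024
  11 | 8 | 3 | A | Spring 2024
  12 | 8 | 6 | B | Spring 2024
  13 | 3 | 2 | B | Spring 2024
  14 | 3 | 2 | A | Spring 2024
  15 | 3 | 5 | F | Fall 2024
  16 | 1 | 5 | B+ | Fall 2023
SELECT MIN(gpa) FROM students

Execution result:
2.20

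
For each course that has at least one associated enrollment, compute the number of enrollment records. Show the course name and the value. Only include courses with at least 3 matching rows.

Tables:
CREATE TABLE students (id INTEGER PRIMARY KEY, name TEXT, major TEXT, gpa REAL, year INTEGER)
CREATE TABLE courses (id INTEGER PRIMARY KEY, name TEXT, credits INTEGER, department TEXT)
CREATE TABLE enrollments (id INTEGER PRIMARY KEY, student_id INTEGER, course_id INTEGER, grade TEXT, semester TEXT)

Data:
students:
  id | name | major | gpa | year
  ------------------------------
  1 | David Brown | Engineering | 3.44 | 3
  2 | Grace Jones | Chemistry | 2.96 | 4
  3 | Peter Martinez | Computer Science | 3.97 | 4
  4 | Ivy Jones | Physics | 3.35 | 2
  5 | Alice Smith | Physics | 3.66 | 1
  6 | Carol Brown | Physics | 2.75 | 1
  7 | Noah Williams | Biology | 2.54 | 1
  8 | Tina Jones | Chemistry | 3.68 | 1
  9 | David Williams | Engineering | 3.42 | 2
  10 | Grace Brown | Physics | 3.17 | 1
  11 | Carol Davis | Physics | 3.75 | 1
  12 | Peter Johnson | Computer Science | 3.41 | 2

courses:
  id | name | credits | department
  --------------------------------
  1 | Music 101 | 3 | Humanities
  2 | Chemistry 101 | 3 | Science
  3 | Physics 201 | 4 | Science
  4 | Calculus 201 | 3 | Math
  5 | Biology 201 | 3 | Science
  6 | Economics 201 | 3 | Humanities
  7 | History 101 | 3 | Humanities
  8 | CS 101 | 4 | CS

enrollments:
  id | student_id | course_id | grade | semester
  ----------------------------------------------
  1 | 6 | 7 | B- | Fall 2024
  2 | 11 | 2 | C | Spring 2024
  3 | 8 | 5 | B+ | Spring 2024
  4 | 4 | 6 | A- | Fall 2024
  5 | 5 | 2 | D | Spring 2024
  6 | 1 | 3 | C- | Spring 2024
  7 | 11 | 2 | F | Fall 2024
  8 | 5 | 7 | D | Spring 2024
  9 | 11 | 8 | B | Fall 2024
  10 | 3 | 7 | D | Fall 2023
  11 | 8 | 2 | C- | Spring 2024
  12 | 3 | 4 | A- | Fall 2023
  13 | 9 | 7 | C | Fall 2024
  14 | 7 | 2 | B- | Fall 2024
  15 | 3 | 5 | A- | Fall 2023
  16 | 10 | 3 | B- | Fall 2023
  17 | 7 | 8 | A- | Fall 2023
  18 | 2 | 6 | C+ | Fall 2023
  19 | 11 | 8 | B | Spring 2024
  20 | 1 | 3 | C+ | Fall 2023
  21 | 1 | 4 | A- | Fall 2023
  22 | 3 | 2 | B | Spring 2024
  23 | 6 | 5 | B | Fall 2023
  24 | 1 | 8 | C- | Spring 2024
SELECT p.name, COUNT(*) AS n FROM enrollments c JOIN courses p ON c.course_id = p.id GROUP BY p.id, p.name HAVING COUNT(*) >= 3

Execution result:
name | n
Chemistry 101 | 6
Physics 201 | 3
Biology 201 | 3
History 101 | 4
CS 101 | 4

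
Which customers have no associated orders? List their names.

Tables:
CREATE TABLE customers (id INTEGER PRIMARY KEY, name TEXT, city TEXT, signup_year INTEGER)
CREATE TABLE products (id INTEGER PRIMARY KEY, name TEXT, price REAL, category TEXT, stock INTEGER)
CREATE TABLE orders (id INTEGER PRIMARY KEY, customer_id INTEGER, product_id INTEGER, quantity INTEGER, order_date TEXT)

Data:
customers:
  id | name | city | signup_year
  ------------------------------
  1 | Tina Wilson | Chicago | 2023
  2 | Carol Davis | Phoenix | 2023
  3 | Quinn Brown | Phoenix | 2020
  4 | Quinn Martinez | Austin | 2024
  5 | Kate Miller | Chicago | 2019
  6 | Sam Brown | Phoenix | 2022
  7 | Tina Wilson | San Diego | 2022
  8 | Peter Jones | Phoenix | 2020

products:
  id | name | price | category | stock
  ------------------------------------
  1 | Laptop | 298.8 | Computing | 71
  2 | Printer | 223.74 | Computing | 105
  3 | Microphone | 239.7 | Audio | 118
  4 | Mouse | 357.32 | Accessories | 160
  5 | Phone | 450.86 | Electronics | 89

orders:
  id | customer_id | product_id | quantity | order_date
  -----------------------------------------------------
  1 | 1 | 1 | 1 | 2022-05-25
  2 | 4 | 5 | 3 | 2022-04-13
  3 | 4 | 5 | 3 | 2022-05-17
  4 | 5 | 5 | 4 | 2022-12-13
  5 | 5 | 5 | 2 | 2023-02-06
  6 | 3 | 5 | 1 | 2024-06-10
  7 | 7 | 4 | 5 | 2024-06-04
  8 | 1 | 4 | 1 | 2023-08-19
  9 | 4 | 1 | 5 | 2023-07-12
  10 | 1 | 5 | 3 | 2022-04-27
SELECT p.name FROM customers p LEFT JOIN orders c ON c.customer_id = p.id WHERE c.id IS NULL

Execution result:
name
Carol Davis
Sam Brown
Peter Jones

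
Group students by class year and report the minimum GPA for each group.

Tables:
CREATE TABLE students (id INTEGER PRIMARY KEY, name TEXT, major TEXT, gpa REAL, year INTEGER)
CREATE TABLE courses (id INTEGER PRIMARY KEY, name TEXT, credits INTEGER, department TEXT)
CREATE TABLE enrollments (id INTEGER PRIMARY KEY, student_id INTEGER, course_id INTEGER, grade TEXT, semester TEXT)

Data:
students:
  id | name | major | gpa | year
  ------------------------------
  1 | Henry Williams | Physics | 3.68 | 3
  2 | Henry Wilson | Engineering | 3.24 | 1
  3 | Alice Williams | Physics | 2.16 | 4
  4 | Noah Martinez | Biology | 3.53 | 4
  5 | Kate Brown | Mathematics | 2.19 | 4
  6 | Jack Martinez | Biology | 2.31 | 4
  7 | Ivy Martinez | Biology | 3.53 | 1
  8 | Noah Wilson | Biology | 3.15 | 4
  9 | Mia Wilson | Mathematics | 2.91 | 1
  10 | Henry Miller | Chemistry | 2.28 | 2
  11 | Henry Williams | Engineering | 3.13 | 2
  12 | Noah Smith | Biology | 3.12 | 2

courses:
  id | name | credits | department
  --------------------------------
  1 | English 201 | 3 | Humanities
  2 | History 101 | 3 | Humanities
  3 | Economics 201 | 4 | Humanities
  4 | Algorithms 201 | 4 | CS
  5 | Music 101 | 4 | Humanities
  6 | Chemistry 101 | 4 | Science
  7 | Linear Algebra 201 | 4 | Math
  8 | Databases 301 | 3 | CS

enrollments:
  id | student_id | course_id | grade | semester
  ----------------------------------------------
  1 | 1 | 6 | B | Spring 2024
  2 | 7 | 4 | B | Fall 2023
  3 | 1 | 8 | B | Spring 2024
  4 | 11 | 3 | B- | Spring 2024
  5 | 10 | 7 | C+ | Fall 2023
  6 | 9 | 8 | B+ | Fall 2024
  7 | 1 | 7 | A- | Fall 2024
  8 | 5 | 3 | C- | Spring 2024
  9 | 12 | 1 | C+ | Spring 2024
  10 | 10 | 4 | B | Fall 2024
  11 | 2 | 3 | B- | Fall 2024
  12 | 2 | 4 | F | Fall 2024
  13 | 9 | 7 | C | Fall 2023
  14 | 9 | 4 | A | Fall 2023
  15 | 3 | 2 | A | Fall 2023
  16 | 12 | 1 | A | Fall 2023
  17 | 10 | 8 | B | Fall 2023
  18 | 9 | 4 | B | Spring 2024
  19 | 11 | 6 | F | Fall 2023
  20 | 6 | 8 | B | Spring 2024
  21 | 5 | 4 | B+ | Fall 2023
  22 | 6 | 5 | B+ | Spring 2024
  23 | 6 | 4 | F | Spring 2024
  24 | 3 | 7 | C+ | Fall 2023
SELECT year, MIN(gpa) AS min_gpa FROM students GROUP BY year

Execution result:
year | min_gpa
1 | 2.91
2 | 2.28
3 | 3.68
4 | 2.16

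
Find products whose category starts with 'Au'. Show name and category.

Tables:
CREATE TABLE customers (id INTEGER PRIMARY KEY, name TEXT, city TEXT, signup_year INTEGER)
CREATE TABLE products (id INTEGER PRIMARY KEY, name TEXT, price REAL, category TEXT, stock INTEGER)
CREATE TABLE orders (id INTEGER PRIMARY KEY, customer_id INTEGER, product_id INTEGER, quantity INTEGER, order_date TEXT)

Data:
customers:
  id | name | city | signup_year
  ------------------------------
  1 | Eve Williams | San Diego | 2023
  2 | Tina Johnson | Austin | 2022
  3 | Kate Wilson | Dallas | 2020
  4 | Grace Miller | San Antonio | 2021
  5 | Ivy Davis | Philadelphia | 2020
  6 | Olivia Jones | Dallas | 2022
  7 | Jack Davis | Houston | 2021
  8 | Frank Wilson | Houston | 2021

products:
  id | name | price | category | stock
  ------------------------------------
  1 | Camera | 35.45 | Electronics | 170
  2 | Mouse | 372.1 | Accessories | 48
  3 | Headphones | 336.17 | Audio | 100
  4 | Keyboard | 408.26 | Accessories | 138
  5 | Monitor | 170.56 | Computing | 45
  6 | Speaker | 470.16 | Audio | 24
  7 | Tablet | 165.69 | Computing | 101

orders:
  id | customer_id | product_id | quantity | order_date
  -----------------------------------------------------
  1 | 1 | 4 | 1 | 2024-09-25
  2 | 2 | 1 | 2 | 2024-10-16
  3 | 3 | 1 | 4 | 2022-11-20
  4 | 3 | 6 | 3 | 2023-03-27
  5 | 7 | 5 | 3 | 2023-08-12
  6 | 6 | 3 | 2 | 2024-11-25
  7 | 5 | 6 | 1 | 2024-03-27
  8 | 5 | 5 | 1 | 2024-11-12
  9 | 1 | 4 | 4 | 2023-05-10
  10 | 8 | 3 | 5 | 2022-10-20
SELECT name, category FROM products WHERE category LIKE 'Au%'

Execution result:
name | category
Headphones | Audio
Speaker | Audio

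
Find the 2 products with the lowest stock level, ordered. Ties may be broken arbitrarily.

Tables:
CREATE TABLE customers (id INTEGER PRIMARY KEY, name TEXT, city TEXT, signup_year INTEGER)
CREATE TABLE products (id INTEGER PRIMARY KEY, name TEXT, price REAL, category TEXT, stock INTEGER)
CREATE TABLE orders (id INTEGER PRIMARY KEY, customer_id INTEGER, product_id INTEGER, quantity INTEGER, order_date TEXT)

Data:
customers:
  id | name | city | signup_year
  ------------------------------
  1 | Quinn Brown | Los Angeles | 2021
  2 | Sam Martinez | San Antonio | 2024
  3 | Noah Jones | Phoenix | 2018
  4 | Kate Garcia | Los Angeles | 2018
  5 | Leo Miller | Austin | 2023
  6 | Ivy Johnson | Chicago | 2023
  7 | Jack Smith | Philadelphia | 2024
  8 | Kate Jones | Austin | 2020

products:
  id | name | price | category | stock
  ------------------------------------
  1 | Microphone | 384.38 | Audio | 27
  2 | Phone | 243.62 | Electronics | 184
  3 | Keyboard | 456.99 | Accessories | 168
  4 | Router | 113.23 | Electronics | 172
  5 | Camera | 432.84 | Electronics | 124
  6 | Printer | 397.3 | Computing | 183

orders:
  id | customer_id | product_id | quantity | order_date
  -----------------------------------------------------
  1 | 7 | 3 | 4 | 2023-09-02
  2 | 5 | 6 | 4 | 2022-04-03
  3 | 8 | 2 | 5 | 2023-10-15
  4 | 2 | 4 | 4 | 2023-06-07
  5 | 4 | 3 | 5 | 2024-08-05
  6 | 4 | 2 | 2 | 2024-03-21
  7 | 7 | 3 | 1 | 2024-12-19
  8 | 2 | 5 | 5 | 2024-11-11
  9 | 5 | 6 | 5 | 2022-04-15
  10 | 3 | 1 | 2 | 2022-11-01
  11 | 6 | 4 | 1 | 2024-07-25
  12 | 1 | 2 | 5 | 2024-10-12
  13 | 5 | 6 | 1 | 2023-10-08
SELECT name, stock FROM products ORDER BY stock ASC LIMIT 2

Execution result:
name | stock
Microphone | 27
Camera | 124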